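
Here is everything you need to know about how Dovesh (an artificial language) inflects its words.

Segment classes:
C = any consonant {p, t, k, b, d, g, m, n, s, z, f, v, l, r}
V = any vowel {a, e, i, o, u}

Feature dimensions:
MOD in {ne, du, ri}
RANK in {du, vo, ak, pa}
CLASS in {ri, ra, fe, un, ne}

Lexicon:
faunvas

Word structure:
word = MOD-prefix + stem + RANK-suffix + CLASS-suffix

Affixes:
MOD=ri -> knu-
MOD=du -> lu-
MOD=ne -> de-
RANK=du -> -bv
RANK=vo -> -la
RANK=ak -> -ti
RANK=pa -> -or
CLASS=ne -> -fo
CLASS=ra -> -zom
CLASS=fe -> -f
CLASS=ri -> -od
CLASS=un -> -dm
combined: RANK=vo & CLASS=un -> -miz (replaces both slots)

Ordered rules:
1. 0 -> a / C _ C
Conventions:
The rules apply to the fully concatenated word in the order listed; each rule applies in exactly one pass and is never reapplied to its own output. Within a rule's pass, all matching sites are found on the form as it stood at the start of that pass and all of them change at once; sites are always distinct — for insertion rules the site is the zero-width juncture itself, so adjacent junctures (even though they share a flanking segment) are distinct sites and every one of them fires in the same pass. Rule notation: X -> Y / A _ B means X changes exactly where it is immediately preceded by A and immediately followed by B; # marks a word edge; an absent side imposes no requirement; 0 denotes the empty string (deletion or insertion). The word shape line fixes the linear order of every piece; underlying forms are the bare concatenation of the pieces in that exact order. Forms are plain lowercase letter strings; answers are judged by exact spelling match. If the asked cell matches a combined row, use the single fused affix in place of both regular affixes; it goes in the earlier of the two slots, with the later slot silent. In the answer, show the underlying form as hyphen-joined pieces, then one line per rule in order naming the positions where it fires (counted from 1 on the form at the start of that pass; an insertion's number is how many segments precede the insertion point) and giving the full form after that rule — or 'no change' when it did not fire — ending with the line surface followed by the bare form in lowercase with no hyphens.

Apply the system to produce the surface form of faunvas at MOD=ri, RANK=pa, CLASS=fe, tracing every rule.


underlying: knu-faunvas-or-f
1. 0 -> a / C _ C: inserts after position(s) 1, 7, 12: kanufaunavasoraf
surface: kanufaunavasoraf


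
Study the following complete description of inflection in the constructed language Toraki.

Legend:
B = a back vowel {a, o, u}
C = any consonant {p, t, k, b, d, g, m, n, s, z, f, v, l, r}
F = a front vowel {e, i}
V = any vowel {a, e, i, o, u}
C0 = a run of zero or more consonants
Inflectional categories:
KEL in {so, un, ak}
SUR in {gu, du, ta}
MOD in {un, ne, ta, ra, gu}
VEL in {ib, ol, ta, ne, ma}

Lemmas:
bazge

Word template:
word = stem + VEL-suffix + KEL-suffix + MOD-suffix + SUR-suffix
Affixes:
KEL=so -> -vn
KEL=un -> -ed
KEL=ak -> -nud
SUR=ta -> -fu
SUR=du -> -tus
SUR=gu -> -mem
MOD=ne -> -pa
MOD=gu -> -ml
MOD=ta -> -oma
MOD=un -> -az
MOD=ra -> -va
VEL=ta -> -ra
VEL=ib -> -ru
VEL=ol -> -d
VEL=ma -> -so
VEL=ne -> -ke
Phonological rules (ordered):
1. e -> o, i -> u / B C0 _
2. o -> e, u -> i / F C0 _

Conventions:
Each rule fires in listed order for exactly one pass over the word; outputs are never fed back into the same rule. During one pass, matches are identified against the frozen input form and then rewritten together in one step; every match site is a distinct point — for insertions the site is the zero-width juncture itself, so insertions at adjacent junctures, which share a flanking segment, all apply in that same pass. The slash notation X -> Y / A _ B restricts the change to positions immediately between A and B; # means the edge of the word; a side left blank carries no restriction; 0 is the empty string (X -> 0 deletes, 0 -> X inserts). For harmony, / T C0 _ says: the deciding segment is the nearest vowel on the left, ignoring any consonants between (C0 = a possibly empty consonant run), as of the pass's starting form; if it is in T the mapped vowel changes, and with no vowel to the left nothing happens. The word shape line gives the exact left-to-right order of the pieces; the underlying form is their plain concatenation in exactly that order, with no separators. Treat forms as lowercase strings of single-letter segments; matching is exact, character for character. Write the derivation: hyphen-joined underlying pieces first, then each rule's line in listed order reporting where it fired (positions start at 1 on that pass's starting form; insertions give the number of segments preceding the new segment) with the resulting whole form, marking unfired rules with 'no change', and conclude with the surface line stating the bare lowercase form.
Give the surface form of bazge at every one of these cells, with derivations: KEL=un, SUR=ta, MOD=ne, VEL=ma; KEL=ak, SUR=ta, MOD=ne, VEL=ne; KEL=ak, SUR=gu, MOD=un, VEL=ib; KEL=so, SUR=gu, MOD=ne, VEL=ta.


cell KEL=un, SUR=ta, MOD=ne, VEL=ma:
underlying: bazge-so-ed-pa-fu
1. e -> o, i -> u / B C0 _: fires at position(s) 5, 8: bazgosoodpafu
2. o -> e, u -> i / F C0 _: no change
surface: bazgosoodpafu

cell KEL=ak, SUR=ta, MOD=ne, VEL=ne:
underlying: bazge-ke-nud-pa-fu
1. e -> o, i -> u / B C0 _: fires at position(s) 5: bazgokenudpafu
2. o -> e, u -> i / F C0 _: fires at position(s) 9: bazgokenidpafu
surface: bazgokenidpafu

cell KEL=ak, SUR=gu, MOD=un, VEL=ib:
underlying: bazge-ru-nud-az-mem
1. e -> o, i -> u / B C0 _: fires at position(s) 5, 14: bazgorunudazmom
2. o -> e, u -> i / F C0 _: no change
surface: bazgorunudazmom

cell KEL=so, SUR=gu, MOD=ne, VEL=ta:
underlying: bazge-ra-vn-pa-mem
1. e -> o, i -> u / B C0 _: fires at position(s) 5, 13: bazgoravnpamom
2. o -> e, u -> i / F C0 _: no change
surface: bazgoravnpamom


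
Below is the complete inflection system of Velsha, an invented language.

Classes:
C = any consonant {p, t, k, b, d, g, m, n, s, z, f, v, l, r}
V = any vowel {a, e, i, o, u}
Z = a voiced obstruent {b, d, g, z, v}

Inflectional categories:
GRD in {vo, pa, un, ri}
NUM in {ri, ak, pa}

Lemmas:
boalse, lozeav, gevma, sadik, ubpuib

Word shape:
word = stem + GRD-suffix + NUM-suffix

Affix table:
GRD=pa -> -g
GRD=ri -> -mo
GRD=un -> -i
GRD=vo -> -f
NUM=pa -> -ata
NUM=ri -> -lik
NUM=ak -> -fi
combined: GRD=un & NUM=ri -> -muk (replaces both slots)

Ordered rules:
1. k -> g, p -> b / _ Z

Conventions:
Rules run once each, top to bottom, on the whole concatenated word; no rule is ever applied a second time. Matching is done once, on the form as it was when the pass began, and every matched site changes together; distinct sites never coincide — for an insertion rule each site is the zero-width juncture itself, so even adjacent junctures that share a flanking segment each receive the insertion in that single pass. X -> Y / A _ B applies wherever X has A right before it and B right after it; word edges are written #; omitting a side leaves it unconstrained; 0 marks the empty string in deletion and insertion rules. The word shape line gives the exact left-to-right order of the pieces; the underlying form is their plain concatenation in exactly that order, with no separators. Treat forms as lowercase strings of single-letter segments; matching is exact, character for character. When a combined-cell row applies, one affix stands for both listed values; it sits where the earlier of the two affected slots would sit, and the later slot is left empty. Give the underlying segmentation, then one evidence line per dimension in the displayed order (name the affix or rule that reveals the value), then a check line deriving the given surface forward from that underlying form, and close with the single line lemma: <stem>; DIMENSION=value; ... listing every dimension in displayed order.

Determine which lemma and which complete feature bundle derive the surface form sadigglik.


underlying: sadik-g-lik
GRD=pa - signalled by the affix -g
NUM=ri - signalled by the affix -lik
check: sadikglik -> sadigglik
lemma: sadik; GRD=pa; NUM=ri


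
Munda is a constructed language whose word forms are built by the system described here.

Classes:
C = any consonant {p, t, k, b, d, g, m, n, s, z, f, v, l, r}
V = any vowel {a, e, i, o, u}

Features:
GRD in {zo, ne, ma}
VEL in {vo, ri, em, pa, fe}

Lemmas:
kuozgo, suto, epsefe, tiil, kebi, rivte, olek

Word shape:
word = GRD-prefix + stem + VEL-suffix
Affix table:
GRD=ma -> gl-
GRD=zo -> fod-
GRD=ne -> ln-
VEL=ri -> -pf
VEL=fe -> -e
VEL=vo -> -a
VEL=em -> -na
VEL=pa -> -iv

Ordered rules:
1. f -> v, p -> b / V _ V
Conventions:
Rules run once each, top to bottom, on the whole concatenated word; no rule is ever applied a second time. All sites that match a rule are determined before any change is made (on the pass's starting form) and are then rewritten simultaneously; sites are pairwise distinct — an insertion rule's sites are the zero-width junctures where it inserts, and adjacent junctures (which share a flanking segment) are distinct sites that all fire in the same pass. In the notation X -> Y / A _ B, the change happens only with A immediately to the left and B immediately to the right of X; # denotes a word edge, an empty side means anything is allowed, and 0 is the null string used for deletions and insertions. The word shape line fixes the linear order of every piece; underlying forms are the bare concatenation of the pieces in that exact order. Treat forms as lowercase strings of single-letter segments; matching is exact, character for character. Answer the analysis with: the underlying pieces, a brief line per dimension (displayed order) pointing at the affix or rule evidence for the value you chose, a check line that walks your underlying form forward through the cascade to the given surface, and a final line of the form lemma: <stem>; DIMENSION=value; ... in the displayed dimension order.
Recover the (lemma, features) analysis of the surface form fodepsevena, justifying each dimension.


underlying: fod-epsefe-na
GRD=zo - signalled by the affix fod-
VEL=em - signalled by the affix -na
check: fodepsefena -> fodepsevena
lemma: epsefe; GRD=zo; VEL=em


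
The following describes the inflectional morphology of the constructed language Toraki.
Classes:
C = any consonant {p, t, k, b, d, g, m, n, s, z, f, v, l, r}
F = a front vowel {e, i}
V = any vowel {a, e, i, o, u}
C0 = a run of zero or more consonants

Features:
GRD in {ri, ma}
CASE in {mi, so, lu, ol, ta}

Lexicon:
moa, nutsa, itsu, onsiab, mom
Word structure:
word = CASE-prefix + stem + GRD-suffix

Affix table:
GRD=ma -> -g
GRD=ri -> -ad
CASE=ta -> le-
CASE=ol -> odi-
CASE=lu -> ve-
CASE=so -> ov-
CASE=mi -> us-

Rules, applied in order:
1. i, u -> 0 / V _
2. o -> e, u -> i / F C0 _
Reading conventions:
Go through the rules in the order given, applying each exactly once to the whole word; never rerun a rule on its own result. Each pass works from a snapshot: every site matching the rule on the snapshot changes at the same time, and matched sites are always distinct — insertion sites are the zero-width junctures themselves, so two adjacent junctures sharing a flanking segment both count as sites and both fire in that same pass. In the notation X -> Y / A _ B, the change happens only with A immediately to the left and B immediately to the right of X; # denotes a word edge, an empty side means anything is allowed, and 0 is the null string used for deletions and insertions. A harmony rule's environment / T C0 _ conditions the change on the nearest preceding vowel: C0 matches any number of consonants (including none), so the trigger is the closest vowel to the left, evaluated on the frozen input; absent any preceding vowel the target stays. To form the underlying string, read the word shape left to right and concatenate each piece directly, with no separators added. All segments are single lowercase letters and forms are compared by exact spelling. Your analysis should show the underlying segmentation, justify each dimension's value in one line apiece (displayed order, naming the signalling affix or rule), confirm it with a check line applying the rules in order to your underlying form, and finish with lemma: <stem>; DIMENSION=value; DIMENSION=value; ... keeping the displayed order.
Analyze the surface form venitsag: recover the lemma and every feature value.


underlying: ve-nutsa-g
GRD=ma - signalled by the affix -g
CASE=lu - signalled by the affix ve-
check: venutsag -> venutsag -> venitsag
lemma: nutsa; GRD=ma; CASE=lu


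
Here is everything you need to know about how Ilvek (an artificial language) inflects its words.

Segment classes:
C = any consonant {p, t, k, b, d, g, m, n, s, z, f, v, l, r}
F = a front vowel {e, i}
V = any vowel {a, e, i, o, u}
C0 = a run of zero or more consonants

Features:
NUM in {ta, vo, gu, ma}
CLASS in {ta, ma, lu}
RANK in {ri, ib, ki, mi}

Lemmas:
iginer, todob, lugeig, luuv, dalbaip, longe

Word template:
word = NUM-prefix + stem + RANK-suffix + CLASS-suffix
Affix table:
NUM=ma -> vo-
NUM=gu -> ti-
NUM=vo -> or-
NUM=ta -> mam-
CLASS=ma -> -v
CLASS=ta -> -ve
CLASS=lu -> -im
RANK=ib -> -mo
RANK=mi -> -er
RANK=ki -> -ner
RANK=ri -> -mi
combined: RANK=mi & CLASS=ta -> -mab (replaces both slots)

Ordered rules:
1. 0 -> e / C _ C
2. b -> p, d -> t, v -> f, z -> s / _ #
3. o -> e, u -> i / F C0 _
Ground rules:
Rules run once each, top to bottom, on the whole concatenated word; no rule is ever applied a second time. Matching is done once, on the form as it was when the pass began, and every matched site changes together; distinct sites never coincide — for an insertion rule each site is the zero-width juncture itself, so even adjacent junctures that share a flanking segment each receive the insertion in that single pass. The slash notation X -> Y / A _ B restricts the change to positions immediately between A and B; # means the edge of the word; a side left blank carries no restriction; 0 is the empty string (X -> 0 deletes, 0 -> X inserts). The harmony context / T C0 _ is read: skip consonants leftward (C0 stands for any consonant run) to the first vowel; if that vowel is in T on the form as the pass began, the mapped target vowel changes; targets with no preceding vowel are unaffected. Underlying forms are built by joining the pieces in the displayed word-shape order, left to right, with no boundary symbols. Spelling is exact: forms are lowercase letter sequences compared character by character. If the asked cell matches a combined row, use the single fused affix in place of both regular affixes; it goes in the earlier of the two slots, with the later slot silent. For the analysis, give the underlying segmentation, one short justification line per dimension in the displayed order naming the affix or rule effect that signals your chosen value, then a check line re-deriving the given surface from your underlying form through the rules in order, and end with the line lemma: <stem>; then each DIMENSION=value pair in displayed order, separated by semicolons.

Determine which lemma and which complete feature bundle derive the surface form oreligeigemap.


underlying: or-lugeig-mab
NUM=vo - signalled by the affix or-
CLASS=ta - signalled by the combined affix row
RANK=mi - signalled by the combined affix row
check: orlugeigmab -> orelugeigemab -> orelugeigemap -> oreligeigemap
lemma: lugeig; NUM=vo; CLASS=ta; RANK=mi


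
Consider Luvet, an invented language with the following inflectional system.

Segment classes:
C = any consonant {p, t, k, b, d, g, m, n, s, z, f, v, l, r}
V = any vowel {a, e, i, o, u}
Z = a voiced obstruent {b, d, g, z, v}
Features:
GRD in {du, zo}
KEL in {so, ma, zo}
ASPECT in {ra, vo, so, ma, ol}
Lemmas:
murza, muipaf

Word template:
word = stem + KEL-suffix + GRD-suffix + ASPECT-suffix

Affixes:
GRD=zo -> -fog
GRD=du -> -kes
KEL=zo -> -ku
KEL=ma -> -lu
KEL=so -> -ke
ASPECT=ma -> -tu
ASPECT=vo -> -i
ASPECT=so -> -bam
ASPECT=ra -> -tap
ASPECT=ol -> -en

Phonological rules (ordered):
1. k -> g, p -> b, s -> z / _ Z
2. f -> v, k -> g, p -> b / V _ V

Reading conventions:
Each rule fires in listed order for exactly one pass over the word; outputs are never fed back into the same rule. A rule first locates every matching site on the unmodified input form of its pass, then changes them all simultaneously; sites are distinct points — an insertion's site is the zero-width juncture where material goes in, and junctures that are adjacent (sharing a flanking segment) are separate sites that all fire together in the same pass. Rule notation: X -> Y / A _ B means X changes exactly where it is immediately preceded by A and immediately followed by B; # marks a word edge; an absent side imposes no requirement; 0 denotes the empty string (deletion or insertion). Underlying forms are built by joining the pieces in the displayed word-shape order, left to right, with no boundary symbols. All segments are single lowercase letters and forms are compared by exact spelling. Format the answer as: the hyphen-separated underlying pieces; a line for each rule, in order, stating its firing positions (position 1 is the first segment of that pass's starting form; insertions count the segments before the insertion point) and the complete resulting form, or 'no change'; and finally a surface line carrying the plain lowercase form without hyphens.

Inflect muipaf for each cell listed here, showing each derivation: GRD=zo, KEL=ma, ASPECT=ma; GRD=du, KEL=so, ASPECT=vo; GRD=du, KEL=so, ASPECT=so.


cell GRD=zo, KEL=ma, ASPECT=ma:
underlying: muipaf-lu-fog-tu
1. k -> g, p -> b, s -> z / _ Z: no change
2. f -> v, k -> g, p -> b / V _ V: fires at position(s) 4, 9: muibafluvogtu
surface: muibafluvogtu

cell GRD=du, KEL=so, ASPECT=vo:
underlying: muipaf-ke-kes-i
1. k -> g, p -> b, s -> z / _ Z: no change
2. f -> v, k -> g, p -> b / V _ V: fires at position(s) 4, 9: muibafkegesi
surface: muibafkegesi

cell GRD=du, KEL=so, ASPECT=so:
underlying: muipaf-ke-kes-bam
1. k -> g, p -> b, s -> z / _ Z: fires at position(s) 11: muipafkekezbam
2. f -> v, k -> g, p -> b / V _ V: fires at position(s) 4, 9: muibafkegezbam
surface: muibafkegezbam


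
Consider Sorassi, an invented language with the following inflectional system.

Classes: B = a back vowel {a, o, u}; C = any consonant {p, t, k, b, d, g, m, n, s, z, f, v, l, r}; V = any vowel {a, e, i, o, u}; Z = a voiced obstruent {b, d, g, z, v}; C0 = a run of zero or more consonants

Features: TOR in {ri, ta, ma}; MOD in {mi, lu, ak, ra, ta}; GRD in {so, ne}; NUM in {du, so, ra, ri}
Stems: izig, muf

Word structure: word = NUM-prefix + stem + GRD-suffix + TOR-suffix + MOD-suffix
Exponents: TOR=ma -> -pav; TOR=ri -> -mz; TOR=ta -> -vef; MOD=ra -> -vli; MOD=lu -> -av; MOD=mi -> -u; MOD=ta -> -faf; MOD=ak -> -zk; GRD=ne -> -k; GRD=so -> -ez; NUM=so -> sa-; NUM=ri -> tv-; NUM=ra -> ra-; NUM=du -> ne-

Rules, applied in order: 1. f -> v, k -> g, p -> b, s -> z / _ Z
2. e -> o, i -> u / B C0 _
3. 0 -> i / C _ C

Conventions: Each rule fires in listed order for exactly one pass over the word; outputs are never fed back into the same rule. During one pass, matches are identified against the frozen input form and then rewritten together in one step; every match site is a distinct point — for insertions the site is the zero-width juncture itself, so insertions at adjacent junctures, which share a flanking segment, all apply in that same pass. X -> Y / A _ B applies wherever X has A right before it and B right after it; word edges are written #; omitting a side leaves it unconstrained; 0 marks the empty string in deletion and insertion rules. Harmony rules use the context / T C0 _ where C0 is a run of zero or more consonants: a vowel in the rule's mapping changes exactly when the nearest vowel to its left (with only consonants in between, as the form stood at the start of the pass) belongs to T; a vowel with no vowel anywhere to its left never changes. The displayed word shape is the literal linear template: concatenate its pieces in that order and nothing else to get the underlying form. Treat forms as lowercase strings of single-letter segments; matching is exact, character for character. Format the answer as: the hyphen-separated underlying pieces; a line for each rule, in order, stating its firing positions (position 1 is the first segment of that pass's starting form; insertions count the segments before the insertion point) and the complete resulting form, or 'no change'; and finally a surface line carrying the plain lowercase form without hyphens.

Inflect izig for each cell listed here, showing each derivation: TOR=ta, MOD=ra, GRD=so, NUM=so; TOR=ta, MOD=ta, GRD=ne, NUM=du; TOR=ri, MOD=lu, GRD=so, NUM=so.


cell TOR=ta, MOD=ra, GRD=so, NUM=so:
underlying: sa-izig-ez-vef-vli
1. f -> v, k -> g, p -> b, s -> z / _ Z: fires at position(s) 11: saizigezvevvli
2. e -> o, i -> u / B C0 _: fires at position(s) 3: sauzigezvevvli
3. 0 -> i / C _ C: inserts after position(s) 8, 11, 12: sauzigezivevivili
surface: sauzigezivevivili

cell TOR=ta, MOD=ta, GRD=ne, NUM=du:
underlying: ne-izig-k-vef-faf
1. f -> v, k -> g, p -> b, s -> z / _ Z: fires at position(s) 7: neiziggveffaf
2. e -> o, i -> u / B C0 _: no change
3. 0 -> i / C _ C: inserts after position(s) 6, 7, 10: neizigigivefifaf
surface: neizigigivefifaf

cell TOR=ri, MOD=lu, GRD=so, NUM=so:
underlying: sa-izig-ez-mz-av
1. f -> v, k -> g, p -> b, s -> z / _ Z: no change
2. e -> o, i -> u / B C0 _: fires at position(s) 3: sauzigezmzav
3. 0 -> i / C _ C: inserts after position(s) 8, 9: sauzigezimizav
surface: sauzigezimizav


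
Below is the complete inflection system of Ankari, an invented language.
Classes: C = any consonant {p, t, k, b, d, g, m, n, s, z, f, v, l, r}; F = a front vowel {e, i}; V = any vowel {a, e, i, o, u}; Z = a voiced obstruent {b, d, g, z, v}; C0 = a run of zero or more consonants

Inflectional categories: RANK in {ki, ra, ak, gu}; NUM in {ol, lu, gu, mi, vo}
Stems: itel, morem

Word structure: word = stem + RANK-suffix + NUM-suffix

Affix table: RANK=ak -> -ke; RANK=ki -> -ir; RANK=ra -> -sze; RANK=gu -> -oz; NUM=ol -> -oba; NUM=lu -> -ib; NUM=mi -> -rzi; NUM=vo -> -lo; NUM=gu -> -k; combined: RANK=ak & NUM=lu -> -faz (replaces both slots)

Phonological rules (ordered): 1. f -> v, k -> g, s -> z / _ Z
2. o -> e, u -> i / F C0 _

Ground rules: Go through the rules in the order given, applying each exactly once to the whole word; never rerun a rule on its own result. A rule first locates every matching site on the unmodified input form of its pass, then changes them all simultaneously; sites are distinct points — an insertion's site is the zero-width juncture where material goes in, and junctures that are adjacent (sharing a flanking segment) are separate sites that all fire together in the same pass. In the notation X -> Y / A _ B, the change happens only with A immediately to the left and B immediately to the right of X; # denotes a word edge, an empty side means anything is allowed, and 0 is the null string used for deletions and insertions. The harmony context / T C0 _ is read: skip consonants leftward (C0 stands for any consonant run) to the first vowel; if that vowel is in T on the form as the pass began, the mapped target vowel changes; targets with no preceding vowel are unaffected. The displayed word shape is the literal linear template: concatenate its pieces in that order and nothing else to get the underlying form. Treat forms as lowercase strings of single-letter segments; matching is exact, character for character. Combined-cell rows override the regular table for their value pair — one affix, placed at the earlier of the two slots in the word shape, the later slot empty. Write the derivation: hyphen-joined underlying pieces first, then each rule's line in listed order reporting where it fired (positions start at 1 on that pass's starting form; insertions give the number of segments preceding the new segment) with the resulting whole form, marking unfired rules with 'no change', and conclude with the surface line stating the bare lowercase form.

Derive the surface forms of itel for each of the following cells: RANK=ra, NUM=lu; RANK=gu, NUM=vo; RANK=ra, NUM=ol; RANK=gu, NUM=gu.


cell RANK=ra, NUM=lu:
underlying: itel-sze-ib
1. f -> v, k -> g, s -> z / _ Z: fires at position(s) 5: itelzzeib
2. o -> e, u -> i / F C0 _: no change
surface: itelzzeib

cell RANK=gu, NUM=vo:
underlying: itel-oz-lo
1. f -> v, k -> g, s -> z / _ Z: no change
2. o -> e, u -> i / F C0 _: fires at position(s) 5: itelezlo
surface: itelezlo

cell RANK=ra, NUM=ol:
underlying: itel-sze-oba
1. f -> v, k -> g, s -> z / _ Z: fires at position(s) 5: itelzzeoba
2. o -> e, u -> i / F C0 _: fires at position(s) 8: itelzzeeba
surface: itelzzeeba

cell RANK=gu, NUM=gu:
underlying: itel-oz-k
1. f -> v, k -> g, s -> z / _ Z: no change
2. o -> e, u -> i / F C0 _: fires at position(s) 5: itelezk
surface: itelezk


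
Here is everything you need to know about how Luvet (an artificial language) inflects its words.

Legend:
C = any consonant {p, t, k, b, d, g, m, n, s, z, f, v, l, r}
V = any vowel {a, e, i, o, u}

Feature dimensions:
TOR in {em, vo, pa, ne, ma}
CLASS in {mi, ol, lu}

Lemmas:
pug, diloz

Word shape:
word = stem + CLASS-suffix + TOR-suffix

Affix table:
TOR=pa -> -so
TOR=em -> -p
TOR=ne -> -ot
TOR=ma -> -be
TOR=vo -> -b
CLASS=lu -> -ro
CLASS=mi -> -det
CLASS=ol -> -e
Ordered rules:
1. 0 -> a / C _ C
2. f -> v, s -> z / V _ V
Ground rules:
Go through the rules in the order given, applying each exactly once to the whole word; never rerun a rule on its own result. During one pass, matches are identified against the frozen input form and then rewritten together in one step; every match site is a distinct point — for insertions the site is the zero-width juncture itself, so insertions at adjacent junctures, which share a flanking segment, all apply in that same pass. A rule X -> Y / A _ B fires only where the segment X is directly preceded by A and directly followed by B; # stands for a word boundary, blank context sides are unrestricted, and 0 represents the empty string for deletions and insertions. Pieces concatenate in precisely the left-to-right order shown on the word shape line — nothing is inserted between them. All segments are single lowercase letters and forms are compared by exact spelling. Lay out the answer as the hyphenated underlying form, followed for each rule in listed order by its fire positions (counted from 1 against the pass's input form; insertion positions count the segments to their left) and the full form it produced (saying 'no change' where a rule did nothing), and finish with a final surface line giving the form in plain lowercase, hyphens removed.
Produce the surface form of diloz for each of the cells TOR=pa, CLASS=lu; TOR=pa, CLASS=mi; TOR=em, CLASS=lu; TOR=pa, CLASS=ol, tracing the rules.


cell TOR=pa, CLASS=lu:
underlying: diloz-ro-so
1. 0 -> a / C _ C: inserts after position(s) 5: dilozaroso
2. f -> v, s -> z / V _ V: fires at position(s) 9: dilozarozo
surface: dilozarozo

cell TOR=pa, CLASS=mi:
underlying: diloz-det-so
1. 0 -> a / C _ C: inserts after position(s) 5, 8: dilozadetaso
2. f -> v, s -> z / V _ V: fires at position(s) 11: dilozadetazo
surface: dilozadetazo

cell TOR=em, CLASS=lu:
underlying: diloz-ro-p
1. 0 -> a / C _ C: inserts after position(s) 5: dilozarop
2. f -> v, s -> z / V _ V: no change
surface: dilozarop

cell TOR=pa, CLASS=ol:
underlying: diloz-e-so
1. 0 -> a / C _ C: no change
2. f -> v, s -> z / V _ V: fires at position(s) 7: dilozezo
surface: dilozezo


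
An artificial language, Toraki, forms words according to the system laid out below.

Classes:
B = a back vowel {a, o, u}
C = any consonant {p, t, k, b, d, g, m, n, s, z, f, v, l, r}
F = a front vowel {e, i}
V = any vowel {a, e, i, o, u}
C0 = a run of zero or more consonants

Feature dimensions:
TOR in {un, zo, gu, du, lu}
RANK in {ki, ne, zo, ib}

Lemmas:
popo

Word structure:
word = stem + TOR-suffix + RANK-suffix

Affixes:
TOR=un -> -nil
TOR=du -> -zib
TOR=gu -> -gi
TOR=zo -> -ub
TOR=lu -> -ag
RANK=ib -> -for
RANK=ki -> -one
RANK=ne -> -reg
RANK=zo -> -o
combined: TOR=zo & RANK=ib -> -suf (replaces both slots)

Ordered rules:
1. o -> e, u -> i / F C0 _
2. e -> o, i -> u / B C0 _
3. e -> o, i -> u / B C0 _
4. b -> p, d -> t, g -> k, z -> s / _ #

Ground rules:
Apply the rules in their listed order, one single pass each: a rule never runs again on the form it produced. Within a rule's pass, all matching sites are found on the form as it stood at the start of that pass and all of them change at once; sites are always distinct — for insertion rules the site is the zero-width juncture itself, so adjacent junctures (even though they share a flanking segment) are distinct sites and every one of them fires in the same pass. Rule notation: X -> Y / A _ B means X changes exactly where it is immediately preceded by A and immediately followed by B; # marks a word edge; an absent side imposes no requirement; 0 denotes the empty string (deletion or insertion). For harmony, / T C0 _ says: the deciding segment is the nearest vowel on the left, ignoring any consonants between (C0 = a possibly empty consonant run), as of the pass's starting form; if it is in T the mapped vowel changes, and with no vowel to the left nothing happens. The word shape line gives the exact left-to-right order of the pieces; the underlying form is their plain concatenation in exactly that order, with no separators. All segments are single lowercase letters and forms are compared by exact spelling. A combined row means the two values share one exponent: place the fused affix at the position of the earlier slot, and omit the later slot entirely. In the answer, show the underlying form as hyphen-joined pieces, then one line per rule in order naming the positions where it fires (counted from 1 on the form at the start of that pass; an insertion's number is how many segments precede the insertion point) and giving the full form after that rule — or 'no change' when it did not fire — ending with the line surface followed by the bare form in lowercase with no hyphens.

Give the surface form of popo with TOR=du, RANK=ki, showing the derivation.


underlying: popo-zib-one
1. o -> e, u -> i / F C0 _: fires at position(s) 8: popozibene
2. e -> o, i -> u / B C0 _: fires at position(s) 6: popozubene
3. e -> o, i -> u / B C0 _: fires at position(s) 8: popozubone
4. b -> p, d -> t, g -> k, z -> s / _ #: no change
surface: popozubone


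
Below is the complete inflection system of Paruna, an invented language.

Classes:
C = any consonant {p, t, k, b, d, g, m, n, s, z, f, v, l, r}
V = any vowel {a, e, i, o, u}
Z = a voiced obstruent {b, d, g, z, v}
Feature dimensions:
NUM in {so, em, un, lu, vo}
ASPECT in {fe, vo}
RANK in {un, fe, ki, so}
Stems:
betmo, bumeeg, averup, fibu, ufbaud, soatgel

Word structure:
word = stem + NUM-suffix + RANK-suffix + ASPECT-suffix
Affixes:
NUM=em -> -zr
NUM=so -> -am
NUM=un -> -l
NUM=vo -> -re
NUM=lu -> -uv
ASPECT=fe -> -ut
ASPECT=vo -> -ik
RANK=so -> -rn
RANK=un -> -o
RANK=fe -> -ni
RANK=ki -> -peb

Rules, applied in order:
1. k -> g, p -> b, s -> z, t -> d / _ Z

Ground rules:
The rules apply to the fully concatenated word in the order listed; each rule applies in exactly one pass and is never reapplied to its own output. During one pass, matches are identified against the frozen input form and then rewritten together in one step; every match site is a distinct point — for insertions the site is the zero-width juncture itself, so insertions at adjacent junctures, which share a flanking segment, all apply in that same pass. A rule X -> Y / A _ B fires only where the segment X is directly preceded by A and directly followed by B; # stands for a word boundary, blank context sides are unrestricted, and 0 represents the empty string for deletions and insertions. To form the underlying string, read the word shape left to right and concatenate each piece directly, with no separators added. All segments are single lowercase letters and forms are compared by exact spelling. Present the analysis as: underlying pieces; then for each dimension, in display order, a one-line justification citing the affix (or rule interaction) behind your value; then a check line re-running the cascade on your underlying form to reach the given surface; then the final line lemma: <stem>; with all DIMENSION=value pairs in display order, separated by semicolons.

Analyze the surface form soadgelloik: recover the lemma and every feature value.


underlying: soatgel-l-o-ik
NUM=un - signalled by the affix -l
ASPECT=vo - signalled by the affix -ik
RANK=un - signalled by the affix -o
check: soatgelloik -> soadgelloik
lemma: soatgel; NUM=un; ASPECT=vo; RANK=un


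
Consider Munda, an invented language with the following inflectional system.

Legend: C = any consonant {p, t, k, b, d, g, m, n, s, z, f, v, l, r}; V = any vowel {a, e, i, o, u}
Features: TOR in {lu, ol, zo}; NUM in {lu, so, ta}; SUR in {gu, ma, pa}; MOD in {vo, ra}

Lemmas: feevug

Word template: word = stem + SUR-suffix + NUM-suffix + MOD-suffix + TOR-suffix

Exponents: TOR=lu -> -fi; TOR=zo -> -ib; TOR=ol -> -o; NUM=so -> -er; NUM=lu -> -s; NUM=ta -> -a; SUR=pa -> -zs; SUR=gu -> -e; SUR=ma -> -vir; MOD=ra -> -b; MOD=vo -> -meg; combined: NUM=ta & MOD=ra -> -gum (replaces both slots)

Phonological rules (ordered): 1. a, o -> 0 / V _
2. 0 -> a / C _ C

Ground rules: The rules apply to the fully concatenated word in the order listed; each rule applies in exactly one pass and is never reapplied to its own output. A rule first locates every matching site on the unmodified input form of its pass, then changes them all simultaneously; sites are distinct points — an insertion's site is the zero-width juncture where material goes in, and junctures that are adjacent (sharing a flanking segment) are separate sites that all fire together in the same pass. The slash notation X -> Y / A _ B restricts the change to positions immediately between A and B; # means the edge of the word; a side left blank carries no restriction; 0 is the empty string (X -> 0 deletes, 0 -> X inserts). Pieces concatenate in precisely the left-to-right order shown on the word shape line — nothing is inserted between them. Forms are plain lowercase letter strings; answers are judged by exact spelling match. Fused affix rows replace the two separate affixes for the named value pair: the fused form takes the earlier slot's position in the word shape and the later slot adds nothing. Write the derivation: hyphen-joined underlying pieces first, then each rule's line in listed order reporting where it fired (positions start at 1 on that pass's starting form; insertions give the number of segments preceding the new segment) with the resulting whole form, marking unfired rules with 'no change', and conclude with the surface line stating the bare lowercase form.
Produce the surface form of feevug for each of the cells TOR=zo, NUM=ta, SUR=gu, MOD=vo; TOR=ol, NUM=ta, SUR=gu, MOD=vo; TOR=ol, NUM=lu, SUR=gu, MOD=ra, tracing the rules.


cell TOR=zo, NUM=ta, SUR=gu, MOD=vo:
underlying: feevug-e-a-meg-ib
1. a, o -> 0 / V _: fires at position(s) 8: feevugemegib
2. 0 -> a / C _ C: no change
surface: feevugemegib

cell TOR=ol, NUM=ta, SUR=gu, MOD=vo:
underlying: feevug-e-a-meg-o
1. a, o -> 0 / V _: fires at position(s) 8: feevugemego
2. 0 -> a / C _ C: no change
surface: feevugemego

cell TOR=ol, NUM=lu, SUR=gu, MOD=ra:
underlying: feevug-e-s-b-o
1. a, o -> 0 / V _: no change
2. 0 -> a / C _ C: inserts after position(s) 8: feevugesabo
surface: feevugesabo


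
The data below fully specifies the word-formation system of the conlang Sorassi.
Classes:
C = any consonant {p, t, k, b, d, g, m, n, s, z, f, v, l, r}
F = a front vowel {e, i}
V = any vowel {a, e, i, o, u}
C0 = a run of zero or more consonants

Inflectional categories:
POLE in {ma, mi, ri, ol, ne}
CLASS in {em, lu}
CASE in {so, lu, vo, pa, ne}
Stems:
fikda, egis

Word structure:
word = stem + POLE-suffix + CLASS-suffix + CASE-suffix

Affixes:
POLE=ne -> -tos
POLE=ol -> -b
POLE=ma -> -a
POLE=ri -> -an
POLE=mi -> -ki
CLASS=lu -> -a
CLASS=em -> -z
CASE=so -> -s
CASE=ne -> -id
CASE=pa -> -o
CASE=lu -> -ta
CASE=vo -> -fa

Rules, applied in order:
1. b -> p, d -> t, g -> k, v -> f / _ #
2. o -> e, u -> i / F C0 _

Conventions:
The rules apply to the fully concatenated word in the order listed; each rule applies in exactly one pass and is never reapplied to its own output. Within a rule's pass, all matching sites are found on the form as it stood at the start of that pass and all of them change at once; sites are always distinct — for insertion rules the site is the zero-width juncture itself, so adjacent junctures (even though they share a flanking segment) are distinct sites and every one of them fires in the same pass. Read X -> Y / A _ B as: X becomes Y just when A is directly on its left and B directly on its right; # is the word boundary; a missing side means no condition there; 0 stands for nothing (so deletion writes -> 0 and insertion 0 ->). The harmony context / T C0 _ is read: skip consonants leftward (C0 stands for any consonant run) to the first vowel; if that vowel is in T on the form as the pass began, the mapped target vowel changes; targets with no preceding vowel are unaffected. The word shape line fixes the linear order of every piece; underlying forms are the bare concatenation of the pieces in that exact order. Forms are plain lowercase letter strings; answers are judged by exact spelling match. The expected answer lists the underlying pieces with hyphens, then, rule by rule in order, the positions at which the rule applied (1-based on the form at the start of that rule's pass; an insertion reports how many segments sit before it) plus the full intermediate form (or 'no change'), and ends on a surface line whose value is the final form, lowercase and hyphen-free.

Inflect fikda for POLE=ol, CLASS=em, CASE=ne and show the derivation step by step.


underlying: fikda-b-z-id
1. b -> p, d -> t, g -> k, v -> f / _ #: fires at position(s) 9: fikdabzit
2. o -> e, u -> i / F C0 _: no change
surface: fikdabzit


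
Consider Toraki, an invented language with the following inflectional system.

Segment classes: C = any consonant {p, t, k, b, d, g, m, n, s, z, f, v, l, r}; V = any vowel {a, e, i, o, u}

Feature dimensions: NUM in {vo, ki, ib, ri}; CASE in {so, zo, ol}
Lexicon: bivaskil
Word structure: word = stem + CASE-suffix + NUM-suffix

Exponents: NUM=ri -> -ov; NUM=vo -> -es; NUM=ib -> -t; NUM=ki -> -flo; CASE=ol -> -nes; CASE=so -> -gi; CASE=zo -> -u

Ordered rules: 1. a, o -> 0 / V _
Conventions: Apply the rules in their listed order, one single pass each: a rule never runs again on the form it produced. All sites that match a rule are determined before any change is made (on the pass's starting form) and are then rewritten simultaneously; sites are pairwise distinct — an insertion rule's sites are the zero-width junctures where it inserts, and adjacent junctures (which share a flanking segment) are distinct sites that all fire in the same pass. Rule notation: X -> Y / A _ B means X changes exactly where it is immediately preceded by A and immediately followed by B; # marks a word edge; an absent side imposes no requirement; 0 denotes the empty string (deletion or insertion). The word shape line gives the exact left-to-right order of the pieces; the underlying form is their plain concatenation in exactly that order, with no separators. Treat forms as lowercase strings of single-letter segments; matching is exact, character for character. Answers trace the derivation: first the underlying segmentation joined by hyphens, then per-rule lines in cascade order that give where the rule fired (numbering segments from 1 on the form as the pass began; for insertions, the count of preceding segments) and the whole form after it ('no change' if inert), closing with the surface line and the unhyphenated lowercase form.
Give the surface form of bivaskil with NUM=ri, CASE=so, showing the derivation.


underlying: bivaskil-gi-ov
1. a, o -> 0 / V _: fires at position(s) 11: bivaskilgiv
surface: bivaskilgiv


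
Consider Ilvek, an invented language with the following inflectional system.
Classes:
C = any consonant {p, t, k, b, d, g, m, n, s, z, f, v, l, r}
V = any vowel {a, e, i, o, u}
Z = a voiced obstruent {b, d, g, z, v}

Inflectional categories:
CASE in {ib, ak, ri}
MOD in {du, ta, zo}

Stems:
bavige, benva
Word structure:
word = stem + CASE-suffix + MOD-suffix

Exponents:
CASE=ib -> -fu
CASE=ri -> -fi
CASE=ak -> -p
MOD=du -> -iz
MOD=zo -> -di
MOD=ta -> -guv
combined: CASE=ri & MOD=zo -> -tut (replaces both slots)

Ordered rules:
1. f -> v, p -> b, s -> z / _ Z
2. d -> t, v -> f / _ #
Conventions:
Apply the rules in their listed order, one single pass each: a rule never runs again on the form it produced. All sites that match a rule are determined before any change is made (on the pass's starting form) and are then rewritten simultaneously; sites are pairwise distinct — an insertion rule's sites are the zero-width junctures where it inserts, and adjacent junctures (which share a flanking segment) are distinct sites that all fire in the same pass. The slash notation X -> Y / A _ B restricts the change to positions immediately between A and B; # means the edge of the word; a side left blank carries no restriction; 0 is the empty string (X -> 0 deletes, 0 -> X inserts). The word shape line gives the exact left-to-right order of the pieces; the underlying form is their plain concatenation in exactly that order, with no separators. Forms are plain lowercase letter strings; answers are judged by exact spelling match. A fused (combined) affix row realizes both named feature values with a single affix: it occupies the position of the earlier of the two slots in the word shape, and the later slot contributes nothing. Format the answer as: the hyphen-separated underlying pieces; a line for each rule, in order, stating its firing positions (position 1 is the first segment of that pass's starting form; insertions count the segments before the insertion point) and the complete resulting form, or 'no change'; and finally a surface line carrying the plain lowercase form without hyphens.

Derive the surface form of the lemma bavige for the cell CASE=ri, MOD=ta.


underlying: bavige-fi-guv
1. f -> v, p -> b, s -> z / _ Z: no change
2. d -> t, v -> f / _ #: fires at position(s) 11: bavigefiguf
surface: bavigefiguf
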